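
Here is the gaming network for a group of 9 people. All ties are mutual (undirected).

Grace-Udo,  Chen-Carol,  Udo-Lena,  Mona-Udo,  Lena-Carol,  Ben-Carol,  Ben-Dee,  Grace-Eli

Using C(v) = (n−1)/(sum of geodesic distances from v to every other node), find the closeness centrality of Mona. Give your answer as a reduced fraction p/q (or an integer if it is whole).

Distances from Mona: Ben:4, Carol:3, Chen:4, Dee:5, Eli:3, Grace:2, Lena:2, Udo:1. Sum = 24.
n = 9, so closeness = 8/24 = 1/3.

1/3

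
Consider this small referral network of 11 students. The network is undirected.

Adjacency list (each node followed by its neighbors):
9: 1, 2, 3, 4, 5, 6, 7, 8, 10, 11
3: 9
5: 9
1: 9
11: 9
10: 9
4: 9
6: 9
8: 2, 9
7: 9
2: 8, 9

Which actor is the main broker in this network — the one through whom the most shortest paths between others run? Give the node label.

9

Unnormalized betweenness of each node: 1:0, 2:0, 3:0, 4:0, 5:0, 6:0, 7:0, 8:0, 9:44, 10:0, 11:0.
9 has the largest value, 44, making it the main broker — the node through which the most shortest paths run.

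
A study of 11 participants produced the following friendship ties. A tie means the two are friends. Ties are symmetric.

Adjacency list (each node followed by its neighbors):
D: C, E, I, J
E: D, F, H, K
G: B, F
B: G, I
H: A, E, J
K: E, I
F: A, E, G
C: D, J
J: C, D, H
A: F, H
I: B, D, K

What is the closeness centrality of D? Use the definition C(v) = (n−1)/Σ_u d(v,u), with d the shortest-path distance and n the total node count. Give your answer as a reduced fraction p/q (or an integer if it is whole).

Distances from D: A:3, B:2, C:1, E:1, F:2, G:3, H:2, I:1, J:1, K:2. Sum = 18.
n = 11, so closeness = 10/18 = 5/9.

5/9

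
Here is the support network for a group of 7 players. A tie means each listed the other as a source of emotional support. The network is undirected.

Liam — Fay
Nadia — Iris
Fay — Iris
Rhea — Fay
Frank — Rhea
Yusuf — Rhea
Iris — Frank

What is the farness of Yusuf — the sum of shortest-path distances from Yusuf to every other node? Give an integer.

Distances from Yusuf: Fay:2, Frank:2, Iris:3, Liam:3, Nadia:4, Rhea:1.
Sum = 2 + 2 + 3 + 3 + 4 + 1 = 15.

15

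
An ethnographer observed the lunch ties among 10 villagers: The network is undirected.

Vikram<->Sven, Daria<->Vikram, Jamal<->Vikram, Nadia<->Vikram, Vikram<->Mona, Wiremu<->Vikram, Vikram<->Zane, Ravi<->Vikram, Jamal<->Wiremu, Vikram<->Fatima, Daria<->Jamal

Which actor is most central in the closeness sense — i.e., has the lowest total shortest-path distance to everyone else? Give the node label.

Vikram

Farness (sum of distances to all others) for each node — Daria:16, Fatima:17, Jamal:15, Mona:17, Nadia:17, Ravi:17, Sven:17, Vikram:9, Wiremu:16, Zane:17.
The smallest farness is 9, for Vikram, so Vikram has the highest closeness.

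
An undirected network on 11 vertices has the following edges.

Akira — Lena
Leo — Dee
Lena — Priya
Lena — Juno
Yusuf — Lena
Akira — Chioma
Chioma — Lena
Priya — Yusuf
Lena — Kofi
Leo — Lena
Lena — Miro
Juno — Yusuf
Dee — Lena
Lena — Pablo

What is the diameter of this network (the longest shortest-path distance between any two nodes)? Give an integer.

2

Eccentricity of each node (its greatest distance to any other): Akira:2, Chioma:2, Dee:2, Juno:2, Kofi:2, Lena:1, Leo:2, Miro:2, Pablo:2, Priya:2, Yusuf:2.
The maximum eccentricity is 2, realized for instance by the pair Leo–Pablo via Leo – Lena – Pablo. So the diameter is 2.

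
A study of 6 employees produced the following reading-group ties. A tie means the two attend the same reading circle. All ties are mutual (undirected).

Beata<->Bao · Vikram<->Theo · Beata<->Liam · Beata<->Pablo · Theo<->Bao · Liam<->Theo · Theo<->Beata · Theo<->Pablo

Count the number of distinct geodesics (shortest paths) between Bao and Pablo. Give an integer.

The shortest distance is 2. The length-2 paths are: Bao–Theo–Pablo; Bao–Beata–Pablo.
That gives 2 distinct shortest paths.

2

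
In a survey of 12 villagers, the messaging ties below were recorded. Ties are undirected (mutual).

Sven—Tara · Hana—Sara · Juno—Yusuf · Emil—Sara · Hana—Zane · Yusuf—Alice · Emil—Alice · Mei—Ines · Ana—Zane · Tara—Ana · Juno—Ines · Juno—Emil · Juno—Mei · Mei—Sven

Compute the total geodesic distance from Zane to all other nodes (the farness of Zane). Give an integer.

Distances from Zane: Alice:4, Ana:1, Emil:3, Hana:1, Ines:5, Juno:4, Mei:4, Sara:2, Sven:3, Tara:2, Yusuf:5.
Sum = 4 + 1 + 3 + 1 + 5 + 4 + 4 + 2 + 3 + 2 + 5 = 34.

34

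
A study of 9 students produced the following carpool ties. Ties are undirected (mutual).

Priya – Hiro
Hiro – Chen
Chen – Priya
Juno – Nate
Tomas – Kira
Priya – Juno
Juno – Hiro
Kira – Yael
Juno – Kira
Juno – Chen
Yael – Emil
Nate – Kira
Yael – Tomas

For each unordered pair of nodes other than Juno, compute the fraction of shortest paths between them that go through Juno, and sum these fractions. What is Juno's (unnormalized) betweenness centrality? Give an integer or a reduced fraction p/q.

Pairs whose geodesics pass through Juno — Chen–Kira: 1; Chen–Emil: 1; Chen–Tomas: 1; Chen–Yael: 1; Chen–Nate: 1; Hiro–Kira: 1; Hiro–Emil: 1; Hiro–Tomas: 1; Hiro–Yael: 1; Hiro–Nate: 1; Priya–Kira: 1; Priya–Emil: 1; Priya–Tomas: 1; Priya–Yael: 1 … (+1 more pairs).
All other pairs contribute 0.
Summing the contributions gives betweenness(Juno) = 15.

15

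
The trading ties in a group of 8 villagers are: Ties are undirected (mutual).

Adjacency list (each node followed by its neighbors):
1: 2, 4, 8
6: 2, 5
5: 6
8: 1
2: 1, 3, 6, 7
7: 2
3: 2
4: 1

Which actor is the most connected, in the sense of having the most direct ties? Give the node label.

Degrees — 1:3, 2:4, 3:1, 4:1, 5:1, 6:2, 7:1, 8:1.
The maximum is 4, attained only by 2.

2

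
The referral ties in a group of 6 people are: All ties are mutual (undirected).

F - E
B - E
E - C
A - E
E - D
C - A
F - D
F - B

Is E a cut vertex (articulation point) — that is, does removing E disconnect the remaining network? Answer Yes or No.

Removing E leaves {B, D, and F} with no path to {A and C}, so the network splits into 2 components. E is a cut vertex.

Yes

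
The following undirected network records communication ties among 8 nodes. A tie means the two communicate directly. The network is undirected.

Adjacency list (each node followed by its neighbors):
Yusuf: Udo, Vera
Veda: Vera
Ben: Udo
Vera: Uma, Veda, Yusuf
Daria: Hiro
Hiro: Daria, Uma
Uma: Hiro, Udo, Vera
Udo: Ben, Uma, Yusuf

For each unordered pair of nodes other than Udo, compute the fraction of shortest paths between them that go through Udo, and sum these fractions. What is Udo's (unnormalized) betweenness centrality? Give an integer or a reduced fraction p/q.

15/2

Pairs whose geodesics pass through Udo — Hiro–Ben: 1; Hiro–Yusuf: 1/2; Vera–Ben: 2/2; Uma–Ben: 1; Uma–Yusuf: 1/2; Ben–Daria: 1; Ben–Veda: 2/2; Ben–Yusuf: 1; Daria–Yusuf: 1/2.
All other pairs contribute 0.
Summing the contributions gives betweenness(Udo) = 15/2.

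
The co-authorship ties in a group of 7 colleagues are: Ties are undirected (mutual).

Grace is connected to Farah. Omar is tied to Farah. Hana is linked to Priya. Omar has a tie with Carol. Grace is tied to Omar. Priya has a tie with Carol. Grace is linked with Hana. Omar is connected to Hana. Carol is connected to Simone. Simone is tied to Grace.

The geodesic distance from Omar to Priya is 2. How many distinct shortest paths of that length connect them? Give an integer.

The shortest distance is 2. The length-2 paths are: Omar–Carol–Priya; Omar–Hana–Priya.
That gives 2 distinct shortest paths.

2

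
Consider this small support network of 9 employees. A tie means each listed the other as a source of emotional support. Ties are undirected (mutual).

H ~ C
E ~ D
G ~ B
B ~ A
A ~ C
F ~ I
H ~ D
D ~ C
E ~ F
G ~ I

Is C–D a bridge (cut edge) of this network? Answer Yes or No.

No

Even without that edge, C still reaches D via C – H – D, so the network stays connected. Not a bridge.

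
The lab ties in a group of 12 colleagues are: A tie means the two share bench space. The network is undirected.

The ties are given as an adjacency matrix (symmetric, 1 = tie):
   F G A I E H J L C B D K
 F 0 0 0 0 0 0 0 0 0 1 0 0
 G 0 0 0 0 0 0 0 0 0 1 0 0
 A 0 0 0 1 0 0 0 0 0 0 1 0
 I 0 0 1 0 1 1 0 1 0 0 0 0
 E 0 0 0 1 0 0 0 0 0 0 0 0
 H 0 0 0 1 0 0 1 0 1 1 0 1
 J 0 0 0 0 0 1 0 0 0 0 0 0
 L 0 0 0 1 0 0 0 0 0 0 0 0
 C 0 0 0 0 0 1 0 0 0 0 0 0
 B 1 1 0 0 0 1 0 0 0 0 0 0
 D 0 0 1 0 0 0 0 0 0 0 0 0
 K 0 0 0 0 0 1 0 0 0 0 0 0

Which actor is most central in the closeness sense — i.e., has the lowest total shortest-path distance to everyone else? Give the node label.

Farness (sum of distances to all others) for each node — A:28, B:24, C:28, D:38, E:30, F:34, G:34, H:18, I:20, J:28, K:28, L:30.
The smallest farness is 18, for H, so H has the highest closeness.

H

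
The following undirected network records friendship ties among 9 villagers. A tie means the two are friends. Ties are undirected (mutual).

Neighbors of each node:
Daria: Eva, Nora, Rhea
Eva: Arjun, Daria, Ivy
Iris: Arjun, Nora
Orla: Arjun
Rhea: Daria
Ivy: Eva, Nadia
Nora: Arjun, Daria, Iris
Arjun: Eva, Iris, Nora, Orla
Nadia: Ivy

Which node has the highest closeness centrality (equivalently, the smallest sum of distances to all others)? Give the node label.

Farness (sum of distances to all others) for each node — Arjun:14, Daria:15, Eva:13, Iris:18, Ivy:18, Nadia:25, Nora:16, Orla:21, Rhea:22.
The smallest farness is 13, for Eva, so Eva has the highest closeness.

Eva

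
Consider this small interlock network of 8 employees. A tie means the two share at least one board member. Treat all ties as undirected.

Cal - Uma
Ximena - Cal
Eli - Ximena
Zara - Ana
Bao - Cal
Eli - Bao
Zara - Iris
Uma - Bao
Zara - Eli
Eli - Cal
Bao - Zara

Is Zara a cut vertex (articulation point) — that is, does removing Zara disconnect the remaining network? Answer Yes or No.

Yes

Removing Zara leaves {Bao, Cal, Eli, Uma, and Ximena} with no path to {Iris}, so the network splits into 3 components. Zara is a cut vertex.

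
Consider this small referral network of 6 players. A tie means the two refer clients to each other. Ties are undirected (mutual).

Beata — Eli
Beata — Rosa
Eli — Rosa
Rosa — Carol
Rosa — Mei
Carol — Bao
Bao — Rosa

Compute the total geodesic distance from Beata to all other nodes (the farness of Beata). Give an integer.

Distances from Beata: Bao:2, Carol:2, Eli:1, Mei:2, Rosa:1.
Sum = 2 + 2 + 1 + 2 + 1 = 8.

8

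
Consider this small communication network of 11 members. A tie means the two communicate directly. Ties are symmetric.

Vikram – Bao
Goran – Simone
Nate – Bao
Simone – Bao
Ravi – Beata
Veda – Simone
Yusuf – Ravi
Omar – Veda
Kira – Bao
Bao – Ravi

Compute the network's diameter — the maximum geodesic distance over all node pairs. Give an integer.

5

Eccentricity of each node (its greatest distance to any other): Bao:3, Beata:5, Goran:4, Kira:4, Nate:4, Omar:5, Ravi:4, Simone:3, Veda:4, Vikram:4, Yusuf:5.
The maximum eccentricity is 5, realized for instance by the pair Omar–Beata via Omar – Veda – Simone – Bao – Ravi – Beata. So the diameter is 5.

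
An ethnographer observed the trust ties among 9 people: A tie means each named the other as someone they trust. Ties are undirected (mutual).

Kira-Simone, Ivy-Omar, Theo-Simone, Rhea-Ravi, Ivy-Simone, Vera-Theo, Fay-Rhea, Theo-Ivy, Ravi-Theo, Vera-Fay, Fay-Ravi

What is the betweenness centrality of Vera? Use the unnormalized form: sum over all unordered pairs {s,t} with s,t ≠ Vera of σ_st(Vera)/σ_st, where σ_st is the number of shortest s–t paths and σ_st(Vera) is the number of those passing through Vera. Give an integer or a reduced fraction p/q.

Pairs whose geodesics pass through Vera — Theo–Fay: 1/2; Ivy–Fay: 1/2; Kira–Fay: 1/2; Fay–Simone: 1/2; Fay–Omar: 1/2.
All other pairs contribute 0.
Summing the contributions gives betweenness(Vera) = 5/2.

5/2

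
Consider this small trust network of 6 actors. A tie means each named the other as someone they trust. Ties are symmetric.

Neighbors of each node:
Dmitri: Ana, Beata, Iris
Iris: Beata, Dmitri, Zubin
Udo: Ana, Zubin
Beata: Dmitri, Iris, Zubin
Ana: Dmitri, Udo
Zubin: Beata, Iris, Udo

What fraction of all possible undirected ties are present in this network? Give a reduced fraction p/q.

8/15

There are 8 edges and 6 nodes, so the maximum possible is C(6,2) = 15.
Density = 8/15.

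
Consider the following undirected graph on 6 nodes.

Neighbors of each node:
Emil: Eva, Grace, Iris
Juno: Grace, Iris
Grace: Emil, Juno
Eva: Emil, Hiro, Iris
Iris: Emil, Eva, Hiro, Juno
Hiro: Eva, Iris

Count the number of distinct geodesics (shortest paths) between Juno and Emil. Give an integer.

2

The shortest distance is 2. The length-2 paths are: Juno–Grace–Emil; Juno–Iris–Emil.
That gives 2 distinct shortest paths.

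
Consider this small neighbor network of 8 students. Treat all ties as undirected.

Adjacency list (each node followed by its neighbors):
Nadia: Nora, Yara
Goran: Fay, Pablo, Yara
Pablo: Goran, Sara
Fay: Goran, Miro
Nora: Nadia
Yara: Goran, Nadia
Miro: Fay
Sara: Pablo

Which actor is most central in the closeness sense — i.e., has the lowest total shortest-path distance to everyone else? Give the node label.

Goran

Farness (sum of distances to all others) for each node — Fay:16, Goran:12, Miro:22, Nadia:18, Nora:24, Pablo:16, Sara:22, Yara:14.
The smallest farness is 12, for Goran, so Goran has the highest closeness.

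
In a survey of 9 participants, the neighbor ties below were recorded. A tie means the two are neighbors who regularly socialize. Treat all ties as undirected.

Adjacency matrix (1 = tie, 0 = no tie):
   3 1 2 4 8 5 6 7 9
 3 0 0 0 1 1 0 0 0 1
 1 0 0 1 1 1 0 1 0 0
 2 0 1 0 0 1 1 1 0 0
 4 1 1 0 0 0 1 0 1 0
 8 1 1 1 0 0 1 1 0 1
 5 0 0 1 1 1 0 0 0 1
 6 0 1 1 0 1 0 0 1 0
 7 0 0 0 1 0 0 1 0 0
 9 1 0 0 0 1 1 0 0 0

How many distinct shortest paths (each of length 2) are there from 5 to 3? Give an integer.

The shortest distance is 2. The length-2 paths are: 5–9–3; 5–4–3; 5–8–3.
That gives 3 distinct shortest paths.

3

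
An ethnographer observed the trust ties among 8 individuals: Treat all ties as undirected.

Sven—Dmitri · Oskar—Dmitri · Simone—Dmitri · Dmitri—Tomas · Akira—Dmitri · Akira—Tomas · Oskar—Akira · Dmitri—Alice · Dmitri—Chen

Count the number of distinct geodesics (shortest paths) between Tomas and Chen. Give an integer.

1

The shortest distance is 2, and the only length-2 path is Tomas–Dmitri–Chen. So there is exactly 1 shortest path.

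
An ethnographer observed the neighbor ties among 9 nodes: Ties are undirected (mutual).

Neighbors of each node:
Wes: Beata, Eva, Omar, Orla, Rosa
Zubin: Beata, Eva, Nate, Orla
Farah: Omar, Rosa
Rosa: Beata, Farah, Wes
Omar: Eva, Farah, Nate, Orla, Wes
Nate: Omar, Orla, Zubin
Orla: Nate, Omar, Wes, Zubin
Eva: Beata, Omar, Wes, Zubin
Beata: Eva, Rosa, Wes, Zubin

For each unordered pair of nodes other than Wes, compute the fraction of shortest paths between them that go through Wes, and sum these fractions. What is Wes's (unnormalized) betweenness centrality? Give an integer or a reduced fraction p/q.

Pairs whose geodesics pass through Wes — Orla–Beata: 1/2; Orla–Rosa: 1; Orla–Eva: 1/3; Nate–Rosa: 2/4; Omar–Beata: 1/2; Omar–Rosa: 1/2; Rosa–Eva: 1/2.
All other pairs contribute 0.
Summing the contributions gives betweenness(Wes) = 23/6.

23/6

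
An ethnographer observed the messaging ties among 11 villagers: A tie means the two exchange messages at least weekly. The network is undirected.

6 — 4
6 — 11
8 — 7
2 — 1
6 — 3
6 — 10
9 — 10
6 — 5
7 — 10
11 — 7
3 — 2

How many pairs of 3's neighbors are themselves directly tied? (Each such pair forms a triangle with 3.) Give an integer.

3's neighbors are 2 and 6, but none of them are tied to each other, so no triangle contains 3.

0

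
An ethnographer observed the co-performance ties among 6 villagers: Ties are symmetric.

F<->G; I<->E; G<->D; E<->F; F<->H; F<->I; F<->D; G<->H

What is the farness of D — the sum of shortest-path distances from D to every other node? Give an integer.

Distances from D: E:2, F:1, G:1, H:2, I:2.
Sum = 2 + 1 + 1 + 2 + 2 = 8.

8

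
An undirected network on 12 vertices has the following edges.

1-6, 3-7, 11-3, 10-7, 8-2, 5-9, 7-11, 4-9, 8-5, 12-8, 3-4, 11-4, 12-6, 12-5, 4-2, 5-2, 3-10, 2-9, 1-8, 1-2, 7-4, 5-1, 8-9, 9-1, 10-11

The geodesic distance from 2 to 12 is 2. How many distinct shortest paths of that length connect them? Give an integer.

The shortest distance is 2. The length-2 paths are: 2–8–12; 2–5–12.
That gives 2 distinct shortest paths.

2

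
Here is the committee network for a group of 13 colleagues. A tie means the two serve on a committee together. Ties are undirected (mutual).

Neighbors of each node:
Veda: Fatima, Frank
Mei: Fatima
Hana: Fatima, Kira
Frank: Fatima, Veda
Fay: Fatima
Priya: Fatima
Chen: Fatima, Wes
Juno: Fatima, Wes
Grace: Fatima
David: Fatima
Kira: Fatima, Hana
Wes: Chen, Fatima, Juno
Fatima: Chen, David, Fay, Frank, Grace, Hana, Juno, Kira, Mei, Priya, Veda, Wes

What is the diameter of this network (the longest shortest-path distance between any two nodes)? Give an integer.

Eccentricity of each node (its greatest distance to any other): Chen:2, David:2, Fatima:1, Fay:2, Frank:2, Grace:2, Hana:2, Juno:2, Kira:2, Mei:2, Priya:2, Veda:2, Wes:2.
The maximum eccentricity is 2, realized for instance by the pair Grace–David via Grace – Fatima – David. So the diameter is 2.

2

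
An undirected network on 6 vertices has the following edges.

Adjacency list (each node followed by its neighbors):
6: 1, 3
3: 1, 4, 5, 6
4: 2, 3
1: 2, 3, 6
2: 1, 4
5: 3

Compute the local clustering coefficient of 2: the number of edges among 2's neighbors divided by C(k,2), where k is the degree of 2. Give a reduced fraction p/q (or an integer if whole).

2's neighbors: 1 and 4 (k = 2).
Possible neighbor pairs: C(2,2) = 1. Edges among them: none → e = 0.
Clustering(2) = 0/1.

0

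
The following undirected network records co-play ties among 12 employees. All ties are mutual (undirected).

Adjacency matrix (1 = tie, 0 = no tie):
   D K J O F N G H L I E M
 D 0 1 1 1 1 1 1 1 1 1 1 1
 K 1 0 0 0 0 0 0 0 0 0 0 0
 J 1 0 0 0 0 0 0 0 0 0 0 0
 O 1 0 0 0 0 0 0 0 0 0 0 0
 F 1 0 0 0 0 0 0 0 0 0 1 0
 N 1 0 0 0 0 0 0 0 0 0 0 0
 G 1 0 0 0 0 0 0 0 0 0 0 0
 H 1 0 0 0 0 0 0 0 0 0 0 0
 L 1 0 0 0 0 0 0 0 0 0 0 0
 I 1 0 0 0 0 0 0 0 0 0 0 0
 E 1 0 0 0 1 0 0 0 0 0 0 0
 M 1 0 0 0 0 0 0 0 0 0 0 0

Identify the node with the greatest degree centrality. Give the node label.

Degrees — D:11, E:2, F:2, G:1, H:1, I:1, J:1, K:1, L:1, M:1, N:1, O:1.
The maximum is 11, attained only by D.

D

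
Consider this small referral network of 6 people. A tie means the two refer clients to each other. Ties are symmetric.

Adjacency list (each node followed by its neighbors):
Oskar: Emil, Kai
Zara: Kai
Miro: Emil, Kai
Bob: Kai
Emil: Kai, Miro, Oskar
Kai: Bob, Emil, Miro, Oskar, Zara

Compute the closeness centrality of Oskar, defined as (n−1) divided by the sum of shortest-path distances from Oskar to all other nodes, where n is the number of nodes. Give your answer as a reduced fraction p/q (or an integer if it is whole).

5/8

Distances from Oskar: Bob:2, Emil:1, Kai:1, Miro:2, Zara:2. Sum = 8.
n = 6, so closeness = 5/8.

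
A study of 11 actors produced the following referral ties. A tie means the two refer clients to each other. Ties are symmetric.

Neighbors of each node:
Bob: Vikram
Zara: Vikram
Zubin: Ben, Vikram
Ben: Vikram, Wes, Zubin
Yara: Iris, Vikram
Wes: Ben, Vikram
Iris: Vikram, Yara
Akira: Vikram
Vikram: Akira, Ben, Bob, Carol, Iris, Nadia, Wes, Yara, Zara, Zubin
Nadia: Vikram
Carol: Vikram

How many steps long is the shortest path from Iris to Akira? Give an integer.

One shortest route is Iris – Vikram – Akira, which uses 2 edges, and Iris and Akira are not directly tied, so nothing shorter exists. So d(Iris,Akira) = 2.

2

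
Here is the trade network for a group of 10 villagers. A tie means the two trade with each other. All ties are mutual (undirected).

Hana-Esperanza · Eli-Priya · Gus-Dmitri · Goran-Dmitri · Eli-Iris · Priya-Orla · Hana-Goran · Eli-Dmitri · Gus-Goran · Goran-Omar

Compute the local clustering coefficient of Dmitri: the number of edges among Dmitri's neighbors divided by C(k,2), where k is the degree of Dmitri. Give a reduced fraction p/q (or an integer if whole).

Dmitri's neighbors: Eli, Goran, and Gus (k = 3).
Possible neighbor pairs: C(3,2) = 3. Edges among them: Goran–Gus → e = 1.
Clustering(Dmitri) = 1/3.

1/3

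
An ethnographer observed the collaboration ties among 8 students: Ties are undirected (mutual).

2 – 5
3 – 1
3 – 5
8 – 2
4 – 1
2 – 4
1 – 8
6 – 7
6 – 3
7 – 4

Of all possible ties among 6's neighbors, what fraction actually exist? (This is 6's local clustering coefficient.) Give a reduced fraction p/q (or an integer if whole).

0

6's neighbors: 3 and 7 (k = 2).
Possible neighbor pairs: C(2,2) = 1. Edges among them: none → e = 0.
Clustering(6) = 0/1.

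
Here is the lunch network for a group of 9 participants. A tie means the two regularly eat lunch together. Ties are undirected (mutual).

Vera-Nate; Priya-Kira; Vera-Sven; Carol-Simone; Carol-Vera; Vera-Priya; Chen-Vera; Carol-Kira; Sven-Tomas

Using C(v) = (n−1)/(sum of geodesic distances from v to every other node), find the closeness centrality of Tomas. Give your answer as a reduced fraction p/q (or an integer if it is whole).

8/23

Distances from Tomas: Carol:3, Chen:3, Kira:4, Nate:3, Priya:3, Simone:4, Sven:1, Vera:2. Sum = 23.
n = 9, so closeness = 8/23.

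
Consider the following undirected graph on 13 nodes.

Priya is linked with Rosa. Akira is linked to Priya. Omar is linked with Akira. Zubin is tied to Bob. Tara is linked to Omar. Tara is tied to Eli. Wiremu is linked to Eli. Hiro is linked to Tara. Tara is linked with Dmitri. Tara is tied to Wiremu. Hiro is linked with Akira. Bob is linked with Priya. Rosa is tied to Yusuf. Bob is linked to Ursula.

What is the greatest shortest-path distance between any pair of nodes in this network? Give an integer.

Eccentricity of each node (its greatest distance to any other): Akira:3, Bob:5, Dmitri:6, Eli:6, Hiro:4, Omar:4, Priya:4, Rosa:5, Tara:5, Ursula:6, Wiremu:6, Yusuf:6, Zubin:6.
The maximum eccentricity is 6, realized for instance by the pair Yusuf–Eli via Yusuf – Rosa – Priya – Akira – Hiro – Tara – Eli. So the diameter is 6.

6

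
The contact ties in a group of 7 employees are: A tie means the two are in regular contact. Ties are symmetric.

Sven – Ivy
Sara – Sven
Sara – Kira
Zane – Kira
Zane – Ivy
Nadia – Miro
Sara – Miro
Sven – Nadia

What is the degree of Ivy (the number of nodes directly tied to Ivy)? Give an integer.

2

Ivy is directly tied to Sven and Zane. That is 2 neighbors, so the degree of Ivy is 2.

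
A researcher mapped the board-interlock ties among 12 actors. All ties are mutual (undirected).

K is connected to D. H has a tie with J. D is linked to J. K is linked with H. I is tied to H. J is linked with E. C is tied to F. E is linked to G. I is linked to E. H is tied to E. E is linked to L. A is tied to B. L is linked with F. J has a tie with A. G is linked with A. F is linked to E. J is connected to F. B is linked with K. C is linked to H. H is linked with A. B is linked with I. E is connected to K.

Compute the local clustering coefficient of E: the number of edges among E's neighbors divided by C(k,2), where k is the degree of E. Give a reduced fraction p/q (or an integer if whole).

5/21

E's neighbors: F, G, H, I, J, K, and L (k = 7).
Possible neighbor pairs: C(7,2) = 21. Edges among them: F–J, F–L, H–I, H–J, H–K → e = 5.
Clustering(E) = 5/21.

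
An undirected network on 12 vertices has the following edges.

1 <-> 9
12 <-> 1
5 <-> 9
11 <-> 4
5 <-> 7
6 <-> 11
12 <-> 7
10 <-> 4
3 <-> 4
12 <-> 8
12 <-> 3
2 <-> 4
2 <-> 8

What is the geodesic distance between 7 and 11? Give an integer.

4

One shortest route is 7 – 12 – 3 – 4 – 11, which uses 4 edges, and at distance 3 from 7 we only reach {2, 4}, which does not include 11. So d(7,11) = 4.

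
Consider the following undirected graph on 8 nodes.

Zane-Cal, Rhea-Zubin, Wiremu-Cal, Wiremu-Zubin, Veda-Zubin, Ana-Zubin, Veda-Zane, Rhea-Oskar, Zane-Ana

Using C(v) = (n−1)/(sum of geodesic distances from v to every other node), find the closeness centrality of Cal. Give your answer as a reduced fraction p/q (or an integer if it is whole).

7/15

Distances from Cal: Ana:2, Oskar:4, Rhea:3, Veda:2, Wiremu:1, Zane:1, Zubin:2. Sum = 15.
n = 8, so closeness = 7/15.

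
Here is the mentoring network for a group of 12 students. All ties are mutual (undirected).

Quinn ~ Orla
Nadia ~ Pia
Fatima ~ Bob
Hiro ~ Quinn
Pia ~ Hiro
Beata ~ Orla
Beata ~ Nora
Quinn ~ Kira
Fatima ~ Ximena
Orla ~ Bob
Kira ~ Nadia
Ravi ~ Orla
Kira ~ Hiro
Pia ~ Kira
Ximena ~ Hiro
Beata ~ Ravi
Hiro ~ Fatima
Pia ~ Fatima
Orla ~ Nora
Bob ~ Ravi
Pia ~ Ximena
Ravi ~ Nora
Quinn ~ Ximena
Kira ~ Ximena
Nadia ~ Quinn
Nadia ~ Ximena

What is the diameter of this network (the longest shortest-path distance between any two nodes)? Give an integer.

Eccentricity of each node (its greatest distance to any other): Beata:4, Bob:3, Fatima:3, Hiro:3, Kira:3, Nadia:3, Nora:4, Orla:3, Pia:4, Quinn:2, Ravi:3, Ximena:3.
The maximum eccentricity is 4, realized for instance by the pair Nora–Pia via Nora – Orla – Bob – Fatima – Pia. So the diameter is 4.

4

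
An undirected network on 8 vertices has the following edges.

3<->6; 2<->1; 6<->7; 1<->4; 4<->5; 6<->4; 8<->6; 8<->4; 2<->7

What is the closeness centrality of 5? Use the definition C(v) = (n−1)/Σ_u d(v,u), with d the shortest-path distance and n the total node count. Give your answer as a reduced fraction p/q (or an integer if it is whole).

7/16

Distances from 5: 1:2, 2:3, 3:3, 4:1, 6:2, 7:3, 8:2. Sum = 16.
n = 8, so closeness = 7/16.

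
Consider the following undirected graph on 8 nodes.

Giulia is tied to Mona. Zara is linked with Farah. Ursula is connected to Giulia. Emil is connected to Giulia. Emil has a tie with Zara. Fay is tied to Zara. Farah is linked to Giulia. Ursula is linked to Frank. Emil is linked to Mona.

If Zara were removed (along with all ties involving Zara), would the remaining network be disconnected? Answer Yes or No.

Yes

Removing Zara leaves {Emil, Farah, Frank, Giulia, Mona, and Ursula} with no path to {Fay}, so the network splits into 2 components. Zara is a cut vertex.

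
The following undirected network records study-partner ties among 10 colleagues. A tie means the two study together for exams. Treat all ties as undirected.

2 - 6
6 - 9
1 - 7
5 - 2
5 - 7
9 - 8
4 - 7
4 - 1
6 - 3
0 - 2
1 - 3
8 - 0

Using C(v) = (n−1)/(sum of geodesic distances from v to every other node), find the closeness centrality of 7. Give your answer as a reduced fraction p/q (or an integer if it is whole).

Distances from 7: 0:3, 1:1, 2:2, 3:2, 4:1, 5:1, 6:3, 8:4, 9:4. Sum = 21.
n = 10, so closeness = 9/21 = 3/7.

3/7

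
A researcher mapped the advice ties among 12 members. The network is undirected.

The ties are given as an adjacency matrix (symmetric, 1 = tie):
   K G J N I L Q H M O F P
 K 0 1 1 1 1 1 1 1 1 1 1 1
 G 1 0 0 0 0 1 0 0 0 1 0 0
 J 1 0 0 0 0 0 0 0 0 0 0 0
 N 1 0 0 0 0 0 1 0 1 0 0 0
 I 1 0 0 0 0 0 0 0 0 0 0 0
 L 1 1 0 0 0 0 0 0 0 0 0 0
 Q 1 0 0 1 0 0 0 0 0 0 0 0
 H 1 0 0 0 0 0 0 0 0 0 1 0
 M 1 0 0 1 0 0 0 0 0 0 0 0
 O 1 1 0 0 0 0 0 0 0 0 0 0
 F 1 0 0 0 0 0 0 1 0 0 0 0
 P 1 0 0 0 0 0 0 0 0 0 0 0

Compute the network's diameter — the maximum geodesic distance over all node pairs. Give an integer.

2

Eccentricity of each node (its greatest distance to any other): F:2, G:2, H:2, I:2, J:2, K:1, L:2, M:2, N:2, O:2, P:2, Q:2.
The maximum eccentricity is 2, realized for instance by the pair G–J via G – K – J. So the diameter is 2.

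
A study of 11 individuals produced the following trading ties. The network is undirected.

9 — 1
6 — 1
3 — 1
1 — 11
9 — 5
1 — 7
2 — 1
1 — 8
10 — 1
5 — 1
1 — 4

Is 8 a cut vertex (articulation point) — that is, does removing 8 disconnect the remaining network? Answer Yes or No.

Even without 8, every remaining node can still reach every other (the residual graph is connected), so 8 is not a cut vertex.

No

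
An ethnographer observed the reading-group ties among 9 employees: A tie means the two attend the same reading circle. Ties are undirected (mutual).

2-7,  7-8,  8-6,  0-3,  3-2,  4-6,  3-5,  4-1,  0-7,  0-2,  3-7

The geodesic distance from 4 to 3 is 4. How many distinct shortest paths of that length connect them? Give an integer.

1

The shortest distance is 4, and the only length-4 path is 4–6–8–7–3. So there is exactly 1 shortest path.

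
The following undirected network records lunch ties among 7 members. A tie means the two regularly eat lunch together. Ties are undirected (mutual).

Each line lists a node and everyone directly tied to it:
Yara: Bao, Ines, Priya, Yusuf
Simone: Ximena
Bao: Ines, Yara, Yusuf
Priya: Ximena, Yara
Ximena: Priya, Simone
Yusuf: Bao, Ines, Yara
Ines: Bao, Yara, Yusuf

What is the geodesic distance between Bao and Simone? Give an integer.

4

One shortest route is Bao – Yara – Priya – Ximena – Simone, which uses 4 edges, and at distance 3 from Bao we only reach {Ximena}, which does not include Simone. So d(Bao,Simone) = 4.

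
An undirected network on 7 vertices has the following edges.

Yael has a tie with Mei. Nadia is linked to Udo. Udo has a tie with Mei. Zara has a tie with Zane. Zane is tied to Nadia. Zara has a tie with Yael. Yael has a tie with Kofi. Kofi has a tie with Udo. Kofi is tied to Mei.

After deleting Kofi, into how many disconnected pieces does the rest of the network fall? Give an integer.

1

Kofi's neighbors (Mei, Udo, and Yael) remain reachable from one another through other ties, so the rest of the network stays in one piece.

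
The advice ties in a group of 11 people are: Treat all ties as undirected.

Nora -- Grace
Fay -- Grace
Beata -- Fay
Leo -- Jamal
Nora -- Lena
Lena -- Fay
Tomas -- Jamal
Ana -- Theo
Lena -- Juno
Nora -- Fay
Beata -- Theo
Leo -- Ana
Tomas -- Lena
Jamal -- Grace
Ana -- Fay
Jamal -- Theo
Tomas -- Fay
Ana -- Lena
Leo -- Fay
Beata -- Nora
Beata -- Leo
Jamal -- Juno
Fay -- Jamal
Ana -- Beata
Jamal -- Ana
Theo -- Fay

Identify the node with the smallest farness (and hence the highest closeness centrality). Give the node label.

Farness (sum of distances to all others) for each node — Ana:14, Beata:16, Fay:11, Grace:17, Jamal:13, Juno:19, Lena:15, Leo:16, Nora:16, Theo:16, Tomas:17.
The smallest farness is 11, for Fay, so Fay has the highest closeness.

Fay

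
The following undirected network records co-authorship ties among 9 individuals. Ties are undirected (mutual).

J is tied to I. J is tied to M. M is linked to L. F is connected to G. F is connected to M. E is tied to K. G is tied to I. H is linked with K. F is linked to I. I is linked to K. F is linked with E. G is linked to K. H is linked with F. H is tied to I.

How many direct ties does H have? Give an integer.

H is directly tied to F, I, and K. That is 3 neighbors, so the degree of H is 3.

3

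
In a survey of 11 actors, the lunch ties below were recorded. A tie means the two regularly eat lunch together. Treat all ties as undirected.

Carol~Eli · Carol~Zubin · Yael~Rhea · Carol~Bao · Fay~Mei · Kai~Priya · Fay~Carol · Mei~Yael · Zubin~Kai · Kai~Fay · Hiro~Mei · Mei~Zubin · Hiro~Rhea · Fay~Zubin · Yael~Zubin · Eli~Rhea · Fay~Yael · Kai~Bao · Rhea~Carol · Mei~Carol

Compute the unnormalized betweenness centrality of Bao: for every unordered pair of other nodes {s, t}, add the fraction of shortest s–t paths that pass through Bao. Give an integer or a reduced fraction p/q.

26/15

Pairs whose geodesics pass through Bao — Carol–Kai: 1/3; Carol–Priya: 1/3; Kai–Eli: 1/3; Kai–Rhea: 1/5; Eli–Priya: 1/3; Priya–Rhea: 1/5.
All other pairs contribute 0.
Summing the contributions gives betweenness(Bao) = 26/15.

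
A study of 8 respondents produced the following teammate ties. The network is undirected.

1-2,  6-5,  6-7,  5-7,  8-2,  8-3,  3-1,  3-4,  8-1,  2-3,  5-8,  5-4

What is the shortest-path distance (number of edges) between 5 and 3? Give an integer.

One shortest route is 5 – 4 – 3, which uses 2 edges, and 5 and 3 are not directly tied, so nothing shorter exists. So d(5,3) = 2.

2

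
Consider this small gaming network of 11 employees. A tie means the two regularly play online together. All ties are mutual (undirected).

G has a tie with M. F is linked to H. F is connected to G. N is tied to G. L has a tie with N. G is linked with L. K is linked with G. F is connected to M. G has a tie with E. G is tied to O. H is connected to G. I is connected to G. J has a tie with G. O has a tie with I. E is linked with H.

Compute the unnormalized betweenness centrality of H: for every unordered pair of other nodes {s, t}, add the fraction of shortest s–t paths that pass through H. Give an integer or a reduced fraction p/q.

Pairs whose geodesics pass through H — E–F: 1/2.
All other pairs contribute 0.
Summing the contributions gives betweenness(H) = 1/2.

1/2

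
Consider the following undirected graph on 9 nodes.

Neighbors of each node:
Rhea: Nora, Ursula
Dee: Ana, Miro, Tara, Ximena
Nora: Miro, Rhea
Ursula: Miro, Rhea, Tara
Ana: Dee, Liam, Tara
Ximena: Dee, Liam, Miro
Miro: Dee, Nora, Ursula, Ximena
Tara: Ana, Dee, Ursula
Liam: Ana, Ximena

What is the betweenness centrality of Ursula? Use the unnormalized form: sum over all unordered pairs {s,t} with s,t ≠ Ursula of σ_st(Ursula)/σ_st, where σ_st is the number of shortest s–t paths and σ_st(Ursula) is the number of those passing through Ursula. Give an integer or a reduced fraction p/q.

Pairs whose geodesics pass through Ursula — Dee–Rhea: 2/3; Ximena–Rhea: 1/2; Liam–Rhea: 2/3; Ana–Rhea: 1; Tara–Rhea: 1; Tara–Nora: 2/3; Tara–Miro: 1/2; Rhea–Miro: 1/2.
All other pairs contribute 0.
Summing the contributions gives betweenness(Ursula) = 11/2.

11/2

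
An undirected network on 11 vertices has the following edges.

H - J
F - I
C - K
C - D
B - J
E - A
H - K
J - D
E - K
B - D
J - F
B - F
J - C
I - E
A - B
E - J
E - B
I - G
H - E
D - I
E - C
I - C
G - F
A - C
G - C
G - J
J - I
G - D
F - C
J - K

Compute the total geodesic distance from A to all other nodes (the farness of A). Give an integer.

17

Distances from A: B:1, C:1, D:2, E:1, F:2, G:2, H:2, I:2, J:2, K:2.
Sum = 1 + 1 + 2 + 1 + 2 + 2 + 2 + 2 + 2 + 2 = 17.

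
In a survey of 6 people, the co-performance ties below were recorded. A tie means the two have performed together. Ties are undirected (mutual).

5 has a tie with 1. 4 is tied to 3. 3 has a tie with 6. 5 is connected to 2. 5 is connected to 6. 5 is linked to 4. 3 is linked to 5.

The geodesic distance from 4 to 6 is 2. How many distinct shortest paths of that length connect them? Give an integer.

2

The shortest distance is 2. The length-2 paths are: 4–5–6; 4–3–6.
That gives 2 distinct shortest paths.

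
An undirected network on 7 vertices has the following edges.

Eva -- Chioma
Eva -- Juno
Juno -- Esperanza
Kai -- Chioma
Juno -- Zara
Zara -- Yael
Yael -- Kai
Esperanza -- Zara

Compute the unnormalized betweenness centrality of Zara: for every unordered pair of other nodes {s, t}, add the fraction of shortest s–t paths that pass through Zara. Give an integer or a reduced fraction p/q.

4

Pairs whose geodesics pass through Zara — Juno–Yael: 1; Juno–Kai: 1/2; Esperanza–Yael: 1; Esperanza–Kai: 1; Yael–Eva: 1/2.
All other pairs contribute 0.
Summing the contributions gives betweenness(Zara) = 4.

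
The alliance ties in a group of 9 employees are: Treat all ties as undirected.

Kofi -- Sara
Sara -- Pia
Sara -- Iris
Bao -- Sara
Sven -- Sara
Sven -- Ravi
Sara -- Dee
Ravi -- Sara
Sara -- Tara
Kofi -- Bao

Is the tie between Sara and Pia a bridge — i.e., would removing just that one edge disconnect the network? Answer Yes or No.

Without the Sara–Pia edge there is no alternate route between Sara and Pia, so the network disconnects. It is a bridge.

Yes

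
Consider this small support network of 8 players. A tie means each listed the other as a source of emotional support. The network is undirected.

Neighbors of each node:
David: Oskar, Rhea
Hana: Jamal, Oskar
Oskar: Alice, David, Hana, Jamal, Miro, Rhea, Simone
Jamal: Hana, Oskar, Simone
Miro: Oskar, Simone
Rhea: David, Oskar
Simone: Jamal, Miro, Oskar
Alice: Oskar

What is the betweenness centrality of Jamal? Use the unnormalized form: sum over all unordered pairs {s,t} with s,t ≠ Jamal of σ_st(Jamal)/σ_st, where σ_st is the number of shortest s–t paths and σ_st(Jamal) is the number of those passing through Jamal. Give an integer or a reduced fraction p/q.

1/2

Pairs whose geodesics pass through Jamal — Hana–Simone: 1/2.
All other pairs contribute 0.
Summing the contributions gives betweenness(Jamal) = 1/2.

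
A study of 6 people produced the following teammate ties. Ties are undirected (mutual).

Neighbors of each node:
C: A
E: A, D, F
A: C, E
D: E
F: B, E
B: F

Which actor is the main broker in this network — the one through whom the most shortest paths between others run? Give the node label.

Unnormalized betweenness of each node: A:4, B:0, C:0, D:0, E:8, F:4.
E has the largest value, 8, making it the main broker — the node through which the most shortest paths run.

E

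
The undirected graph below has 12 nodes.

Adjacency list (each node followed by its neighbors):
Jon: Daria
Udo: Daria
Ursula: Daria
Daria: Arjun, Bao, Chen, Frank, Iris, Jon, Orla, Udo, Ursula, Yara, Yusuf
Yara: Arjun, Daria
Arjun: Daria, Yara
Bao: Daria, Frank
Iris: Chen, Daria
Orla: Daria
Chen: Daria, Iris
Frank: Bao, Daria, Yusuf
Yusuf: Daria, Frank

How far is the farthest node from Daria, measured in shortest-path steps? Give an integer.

Distances from Daria: Arjun:1, Bao:1, Chen:1, Frank:1, Iris:1, Jon:1, Orla:1, Udo:1, Ursula:1, Yara:1, Yusuf:1.
The largest is 1 (to Orla, Bao, Arjun, Jon, Iris, Frank, Ursula, Yusuf, Chen, Udo, and Yara), so the eccentricity of Daria is 1.

1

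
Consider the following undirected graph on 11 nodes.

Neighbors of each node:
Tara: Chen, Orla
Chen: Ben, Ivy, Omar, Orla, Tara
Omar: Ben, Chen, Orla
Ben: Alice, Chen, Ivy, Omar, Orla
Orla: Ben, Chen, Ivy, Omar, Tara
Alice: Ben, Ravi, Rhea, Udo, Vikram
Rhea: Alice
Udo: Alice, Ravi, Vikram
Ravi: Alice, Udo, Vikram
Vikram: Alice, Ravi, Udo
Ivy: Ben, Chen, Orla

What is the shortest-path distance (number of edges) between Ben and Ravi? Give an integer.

2

One shortest route is Ben – Alice – Ravi, which uses 2 edges, and Ben and Ravi are not directly tied, so nothing shorter exists. So d(Ben,Ravi) = 2.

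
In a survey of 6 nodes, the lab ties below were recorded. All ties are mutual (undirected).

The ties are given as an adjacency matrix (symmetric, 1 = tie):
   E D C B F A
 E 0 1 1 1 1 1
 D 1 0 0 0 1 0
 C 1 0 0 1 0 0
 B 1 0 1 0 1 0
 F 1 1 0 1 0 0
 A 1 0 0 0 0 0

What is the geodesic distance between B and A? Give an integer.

2

One shortest route is B – E – A, which uses 2 edges, and B and A are not directly tied, so nothing shorter exists. So d(B,A) = 2.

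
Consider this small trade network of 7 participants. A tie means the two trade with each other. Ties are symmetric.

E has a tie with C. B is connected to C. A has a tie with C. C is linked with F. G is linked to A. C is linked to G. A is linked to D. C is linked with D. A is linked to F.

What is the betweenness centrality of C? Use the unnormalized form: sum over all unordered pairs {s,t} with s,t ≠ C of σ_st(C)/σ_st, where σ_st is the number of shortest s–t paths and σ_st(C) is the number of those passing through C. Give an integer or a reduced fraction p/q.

21/2

Pairs whose geodesics pass through C — D–F: 1/2; D–G: 1/2; D–B: 1; D–E: 1; A–B: 1; A–E: 1; F–G: 1/2; F–B: 1; F–E: 1; G–B: 1; G–E: 1; B–E: 1.
All other pairs contribute 0.
Summing the contributions gives betweenness(C) = 21/2.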